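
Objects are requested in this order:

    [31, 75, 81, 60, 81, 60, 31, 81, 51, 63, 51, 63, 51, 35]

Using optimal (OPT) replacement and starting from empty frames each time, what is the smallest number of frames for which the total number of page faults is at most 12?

f=1: 14 faults
f=2: 8 faults
f=3: 7 faults
f=4: 7 faults
f=5: 7 faults
f=6: 7 faults
f=7: 7 faults
Smallest f with faults ≤ 12 is 2.

2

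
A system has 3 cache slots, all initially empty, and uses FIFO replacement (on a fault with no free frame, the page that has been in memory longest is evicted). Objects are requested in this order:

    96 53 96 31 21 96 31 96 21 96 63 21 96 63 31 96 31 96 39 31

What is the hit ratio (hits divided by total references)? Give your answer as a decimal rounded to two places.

96: fault, frames {96}
53: fault, frames {96,53}
96: hit
31: fault, frames {96,53,31}
21: fault, evict 96, frames {53,31,21}
96: fault, evict 53, frames {31,21,96}
31: hit
96: hit
21: hit
96: hit
63: fault, evict 31, frames {21,96,63}
21: hit
96: hit
63: hit
31: fault, evict 21, frames {96,63,31}
96: hit
31: hit
96: hit
39: fault, evict 96, frames {63,31,39}
31: hit
Hits: 12 of 20 references → 12/20 = 0.6000.

0.60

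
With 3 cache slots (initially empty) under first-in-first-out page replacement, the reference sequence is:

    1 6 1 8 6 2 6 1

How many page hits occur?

1 → fault, frames [1]
6 → fault, frames [1, 6]
1 → hit
8 → fault, frames [1, 6, 8]
6 → hit
2 → fault, evict 1, frames [6, 8, 2]
6 → hit
1 → fault, evict 6, frames [8, 2, 1]
Hits: 3.

3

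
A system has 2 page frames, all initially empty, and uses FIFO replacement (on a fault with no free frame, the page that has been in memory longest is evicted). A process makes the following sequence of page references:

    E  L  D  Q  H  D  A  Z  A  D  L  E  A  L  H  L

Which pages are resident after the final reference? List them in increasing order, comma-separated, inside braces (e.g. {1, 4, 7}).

E -> miss, frames {E}
L -> miss, frames {E,L}
D -> miss, evict E, frames {L,D}
Q -> miss, evict L, frames {D,Q}
H -> miss, evict D, frames {Q,H}
D -> miss, evict Q, frames {H,D}
A -> miss, evict H, frames {D,A}
Z -> miss, evict D, frames {A,Z}
A -> hit
D -> miss, evict A, frames {Z,D}
L -> miss, evict Z, frames {D,L}
E -> miss, evict D, frames {L,E}
A -> miss, evict L, frames {E,A}
L -> miss, evict E, frames {A,L}
H -> miss, evict A, frames {L,H}
L -> hit

{H, L}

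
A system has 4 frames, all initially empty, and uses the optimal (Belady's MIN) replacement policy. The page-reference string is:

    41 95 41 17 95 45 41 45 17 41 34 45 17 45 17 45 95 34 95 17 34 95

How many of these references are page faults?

41 → fault, frames (41)
95 → fault, frames (41 95)
41 → hit
17 → fault, frames (41 95 17)
95 → hit
45 → fault, frames (41 95 17 45)
41 → hit
45 → hit
17 → hit
41 → hit
34 → fault, evict 41, frames (95 17 45 34)
45 → hit
17 → hit
45 → hit
17 → hit
45 → hit
95 → hit
34 → hit
95 → hit
17 → hit
34 → hit
95 → hit
Page faults: 5.

5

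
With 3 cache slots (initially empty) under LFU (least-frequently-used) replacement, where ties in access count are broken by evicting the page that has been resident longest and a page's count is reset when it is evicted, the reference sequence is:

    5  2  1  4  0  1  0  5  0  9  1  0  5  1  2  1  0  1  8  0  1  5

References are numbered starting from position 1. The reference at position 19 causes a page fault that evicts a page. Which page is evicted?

2

pos 1: 5 -> fault, frames {5}
pos 2: 2 -> fault, frames {5,2}
pos 3: 1 -> fault, frames {5,2,1}
pos 4: 4 -> fault, evict 5, frames {2,1,4}
pos 5: 0 -> fault, evict 2, frames {1,4,0}
pos 6: 1 -> hit
pos 7: 0 -> hit
pos 8: 5 -> fault, evict 4, frames {1,0,5}
pos 9: 0 -> hit
pos 10: 9 -> fault, evict 5, frames {1,0,9}
pos 11: 1 -> hit
pos 12: 0 -> hit
pos 13: 5 -> fault, evict 9, frames {1,0,5}
pos 14: 1 -> hit
pos 15: 2 -> fault, evict 5, frames {1,0,2}
pos 16: 1 -> hit
pos 17: 0 -> hit
pos 18: 1 -> hit
pos 19: 8 -> fault, evict 2, frames {1,0,8}
At position 19, page 2 is evicted.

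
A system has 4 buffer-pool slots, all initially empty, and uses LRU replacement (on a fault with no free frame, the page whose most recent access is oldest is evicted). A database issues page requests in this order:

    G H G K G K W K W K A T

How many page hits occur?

G → miss, frames (G)
H → miss, frames (G H)
G → hit
K → miss, frames (H G K)
G → hit
K → hit
W → miss, frames (H G K W)
K → hit
W → hit
K → hit
A → miss, evict H, frames (G W K A)
T → miss, evict G, frames (W K A T)
Hits: 6.

6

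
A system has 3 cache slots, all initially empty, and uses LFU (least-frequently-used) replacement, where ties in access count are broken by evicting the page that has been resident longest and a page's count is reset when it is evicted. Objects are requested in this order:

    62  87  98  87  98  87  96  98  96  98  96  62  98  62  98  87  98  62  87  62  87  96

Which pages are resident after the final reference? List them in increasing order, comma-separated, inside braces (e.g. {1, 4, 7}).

{87, 96, 98}

62 → fault, frames (62)
87 → fault, frames (62 87)
98 → fault, frames (62 87 98)
87 → hit
98 → hit
87 → hit
96 → fault, evict 62, frames (87 98 96)
98 → hit
96 → hit
98 → hit
96 → hit
62 → fault, evict 87, frames (98 96 62)
98 → hit
62 → hit
98 → hit
87 → fault, evict 62, frames (98 96 87)
98 → hit
62 → fault, evict 87, frames (98 96 62)
87 → fault, evict 62, frames (98 96 87)
62 → fault, evict 87, frames (98 96 62)
87 → fault, evict 62, frames (98 96 87)
96 → hit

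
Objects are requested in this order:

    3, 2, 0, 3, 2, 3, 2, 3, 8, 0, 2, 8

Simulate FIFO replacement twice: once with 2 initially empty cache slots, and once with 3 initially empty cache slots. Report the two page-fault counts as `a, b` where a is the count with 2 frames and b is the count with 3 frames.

9, 4

2 frames: F F F F F . . . F F F F → 9 faults.
3 frames: F F F . . . . . F . . . → 4 faults.
4 < 9: adding a frame reduced faults, as is typical.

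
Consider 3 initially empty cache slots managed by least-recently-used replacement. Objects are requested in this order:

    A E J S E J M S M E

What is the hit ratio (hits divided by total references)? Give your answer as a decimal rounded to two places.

A: fault, frames {A}
E: fault, frames {A,E}
J: fault, frames {A,E,J}
S: fault, evict A, frames {E,J,S}
E: hit
J: hit
M: fault, evict S, frames {E,J,M}
S: fault, evict E, frames {J,M,S}
M: hit
E: fault, evict J, frames {S,M,E}
Hits: 3 of 10 references → 3/10 = 0.3000.

0.30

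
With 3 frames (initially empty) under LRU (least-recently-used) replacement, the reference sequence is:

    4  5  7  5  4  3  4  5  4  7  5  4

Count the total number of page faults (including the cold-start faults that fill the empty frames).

4 -> miss, frames [4]
5 -> miss, frames [4, 5]
7 -> miss, frames [4, 5, 7]
5 -> hit
4 -> hit
3 -> miss, evict 7, frames [5, 4, 3]
4 -> hit
5 -> hit
4 -> hit
7 -> miss, evict 3, frames [5, 4, 7]
5 -> hit
4 -> hit
Page faults: 5.

5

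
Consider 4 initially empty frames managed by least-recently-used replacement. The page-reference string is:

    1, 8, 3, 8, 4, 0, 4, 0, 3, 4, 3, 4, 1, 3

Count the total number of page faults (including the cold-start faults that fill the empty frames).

6

1: fault, frames {1}
8: fault, frames {1,8}
3: fault, frames {1,8,3}
8: hit
4: fault, frames {1,3,8,4}
0: fault, evict 1, frames {3,8,4,0}
4: hit
0: hit
3: hit
4: hit
3: hit
4: hit
1: fault, evict 8, frames {0,3,4,1}
3: hit
Page faults: 6.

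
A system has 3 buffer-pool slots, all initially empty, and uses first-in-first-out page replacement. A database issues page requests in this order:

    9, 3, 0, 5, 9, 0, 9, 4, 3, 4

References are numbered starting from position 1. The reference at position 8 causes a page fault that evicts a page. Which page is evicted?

pos 1: 9: fault, frames {9}
pos 2: 3: fault, frames {9,3}
pos 3: 0: fault, frames {9,3,0}
pos 4: 5: fault, evict 9, frames {3,0,5}
pos 5: 9: fault, evict 3, frames {0,5,9}
pos 6: 0: hit
pos 7: 9: hit
pos 8: 4: fault, evict 0, frames {5,9,4}
At position 8, page 0 is evicted.

0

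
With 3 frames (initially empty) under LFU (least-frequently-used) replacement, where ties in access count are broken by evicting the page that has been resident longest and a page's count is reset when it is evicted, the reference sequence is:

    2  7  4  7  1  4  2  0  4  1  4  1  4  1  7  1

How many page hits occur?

2 -> fault, frames (2)
7 -> fault, frames (2 7)
4 -> fault, frames (2 7 4)
7 -> hit
1 -> fault, evict 2, frames (7 4 1)
4 -> hit
2 -> fault, evict 1, frames (7 4 2)
0 -> fault, evict 2, frames (7 4 0)
4 -> hit
1 -> fault, evict 0, frames (7 4 1)
4 -> hit
1 -> hit
4 -> hit
1 -> hit
7 -> hit
1 -> hit
Hits: 9.

9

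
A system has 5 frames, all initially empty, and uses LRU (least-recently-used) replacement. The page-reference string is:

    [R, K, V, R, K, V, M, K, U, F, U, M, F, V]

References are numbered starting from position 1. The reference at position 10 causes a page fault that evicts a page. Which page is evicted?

R

pos 1: R -> fault, frames [R]
pos 2: K -> fault, frames [R, K]
pos 3: V -> fault, frames [R, K, V]
pos 4: R -> hit
pos 5: K -> hit
pos 6: V -> hit
pos 7: M -> fault, frames [R, K, V, M]
pos 8: K -> hit
pos 9: U -> fault, frames [R, V, M, K, U]
pos 10: F -> fault, evict R, frames [V, M, K, U, F]
At position 10, page R is evicted.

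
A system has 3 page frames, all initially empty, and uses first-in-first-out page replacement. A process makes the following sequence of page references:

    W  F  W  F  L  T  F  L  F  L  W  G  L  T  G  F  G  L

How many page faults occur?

W -> fault, frames {W}
F -> fault, frames {W,F}
W -> hit
F -> hit
L -> fault, frames {W,F,L}
T -> fault, evict W, frames {F,L,T}
F -> hit
L -> hit
F -> hit
L -> hit
W -> fault, evict F, frames {L,T,W}
G -> fault, evict L, frames {T,W,G}
L -> fault, evict T, frames {W,G,L}
T -> fault, evict W, frames {G,L,T}
G -> hit
F -> fault, evict G, frames {L,T,F}
G -> fault, evict L, frames {T,F,G}
L -> fault, evict T, frames {F,G,L}
Page faults: 11.

11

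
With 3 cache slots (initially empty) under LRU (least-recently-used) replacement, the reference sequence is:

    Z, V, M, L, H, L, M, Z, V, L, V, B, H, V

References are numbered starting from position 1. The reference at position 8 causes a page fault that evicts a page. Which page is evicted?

H

pos 1: Z -> fault, frames {Z}
pos 2: V -> fault, frames {Z,V}
pos 3: M -> fault, frames {Z,V,M}
pos 4: L -> fault, evict Z, frames {V,M,L}
pos 5: H -> fault, evict V, frames {M,L,H}
pos 6: L -> hit
pos 7: M -> hit
pos 8: Z -> fault, evict H, frames {L,M,Z}
At position 8, page H is evicted.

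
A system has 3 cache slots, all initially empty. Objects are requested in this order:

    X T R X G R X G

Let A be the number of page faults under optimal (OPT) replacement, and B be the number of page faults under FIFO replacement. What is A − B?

-1

Under OPT: F F F . F . . . → 4 faults.
Under FIFO: F F F . F . F . → 5 faults.
A − B = 4 − 5 = -1.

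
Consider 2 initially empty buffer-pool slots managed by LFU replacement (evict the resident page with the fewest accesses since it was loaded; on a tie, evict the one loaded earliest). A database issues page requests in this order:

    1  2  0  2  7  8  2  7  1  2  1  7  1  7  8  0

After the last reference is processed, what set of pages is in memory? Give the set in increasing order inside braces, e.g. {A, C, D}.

1: fault, frames {1}
2: fault, frames {1,2}
0: fault, evict 1, frames {2,0}
2: hit
7: fault, evict 0, frames {2,7}
8: fault, evict 7, frames {2,8}
2: hit
7: fault, evict 8, frames {2,7}
1: fault, evict 7, frames {2,1}
2: hit
1: hit
7: fault, evict 1, frames {2,7}
1: fault, evict 7, frames {2,1}
7: fault, evict 1, frames {2,7}
8: fault, evict 7, frames {2,8}
0: fault, evict 8, frames {2,0}

{0, 2}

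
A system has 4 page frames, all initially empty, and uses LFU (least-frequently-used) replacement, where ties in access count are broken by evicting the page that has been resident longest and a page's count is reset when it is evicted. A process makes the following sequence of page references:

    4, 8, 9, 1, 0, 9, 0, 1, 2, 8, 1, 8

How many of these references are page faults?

7

4: fault, frames (4)
8: fault, frames (4 8)
9: fault, frames (4 8 9)
1: fault, frames (4 8 9 1)
0: fault, evict 4, frames (8 9 1 0)
9: hit
0: hit
1: hit
2: fault, evict 8, frames (9 1 0 2)
8: fault, evict 2, frames (9 1 0 8)
1: hit
8: hit
Page faults: 7.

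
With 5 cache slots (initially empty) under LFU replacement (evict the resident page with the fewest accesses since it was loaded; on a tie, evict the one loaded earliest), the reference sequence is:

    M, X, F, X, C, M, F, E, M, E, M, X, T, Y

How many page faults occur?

7

M → miss, frames [M]
X → miss, frames [M, X]
F → miss, frames [M, X, F]
X → hit
C → miss, frames [M, X, F, C]
M → hit
F → hit
E → miss, frames [M, X, F, C, E]
M → hit
E → hit
M → hit
X → hit
T → miss, evict C, frames [M, X, F, E, T]
Y → miss, evict T, frames [M, X, F, E, Y]
Page faults: 7.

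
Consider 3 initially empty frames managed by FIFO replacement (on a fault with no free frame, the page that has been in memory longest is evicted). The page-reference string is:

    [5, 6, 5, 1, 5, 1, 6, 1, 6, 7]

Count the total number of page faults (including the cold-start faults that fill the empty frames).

5: miss, frames [5]
6: miss, frames [5, 6]
5: hit
1: miss, frames [5, 6, 1]
5: hit
1: hit
6: hit
1: hit
6: hit
7: miss, evict 5, frames [6, 1, 7]
Page faults: 4.

4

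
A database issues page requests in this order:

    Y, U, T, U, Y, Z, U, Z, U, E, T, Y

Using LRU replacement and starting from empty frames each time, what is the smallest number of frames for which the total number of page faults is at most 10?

2

f=1: 12 faults
f=2: 9 faults
f=3: 7 faults
f=4: 7 faults
f=5: 5 faults
Smallest f with faults ≤ 10 is 2.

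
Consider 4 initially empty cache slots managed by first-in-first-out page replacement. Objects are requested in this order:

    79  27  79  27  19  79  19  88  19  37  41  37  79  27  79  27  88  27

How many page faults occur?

79 -> miss, frames {79}
27 -> miss, frames {79,27}
79 -> hit
27 -> hit
19 -> miss, frames {79,27,19}
79 -> hit
19 -> hit
88 -> miss, frames {79,27,19,88}
19 -> hit
37 -> miss, evict 79, frames {27,19,88,37}
41 -> miss, evict 27, frames {19,88,37,41}
37 -> hit
79 -> miss, evict 19, frames {88,37,41,79}
27 -> miss, evict 88, frames {37,41,79,27}
79 -> hit
27 -> hit
88 -> miss, evict 37, frames {41,79,27,88}
27 -> hit
Page faults: 9.

9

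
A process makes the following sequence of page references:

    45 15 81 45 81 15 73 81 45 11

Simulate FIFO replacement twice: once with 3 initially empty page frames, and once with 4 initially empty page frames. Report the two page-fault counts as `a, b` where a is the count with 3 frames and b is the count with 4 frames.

6, 5

3 frames: F F F . . . F . F F → 6 faults.
4 frames: F F F . . . F . . F → 5 faults.
5 < 6: adding a frame reduced faults, as is typical.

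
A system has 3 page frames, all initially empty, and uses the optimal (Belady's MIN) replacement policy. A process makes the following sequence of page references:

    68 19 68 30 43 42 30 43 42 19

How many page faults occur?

6

68 → fault, frames (68)
19 → fault, frames (68 19)
68 → hit
30 → fault, frames (68 19 30)
43 → fault, evict 68, frames (19 30 43)
42 → fault, evict 19, frames (30 43 42)
30 → hit
43 → hit
42 → hit
19 → fault, evict 42, frames (30 43 19)
Page faults: 6.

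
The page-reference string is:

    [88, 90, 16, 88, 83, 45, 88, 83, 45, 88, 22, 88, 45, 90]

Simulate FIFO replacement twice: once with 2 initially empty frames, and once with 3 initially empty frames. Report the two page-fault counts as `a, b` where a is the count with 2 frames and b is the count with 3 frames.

2 frames: F F F F F F F F F F F . F F → 13 faults.
3 frames: F F F . F F F . . . F . . F → 8 faults.
8 < 13: adding a frame reduced faults, as is typical.

13, 8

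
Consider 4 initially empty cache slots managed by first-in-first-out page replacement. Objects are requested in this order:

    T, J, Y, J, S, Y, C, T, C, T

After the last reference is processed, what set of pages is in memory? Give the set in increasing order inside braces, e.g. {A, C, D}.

{C, S, T, Y}

T -> miss, frames (T)
J -> miss, frames (T J)
Y -> miss, frames (T J Y)
J -> hit
S -> miss, frames (T J Y S)
Y -> hit
C -> miss, evict T, frames (J Y S C)
T -> miss, evict J, frames (Y S C T)
C -> hit
T -> hit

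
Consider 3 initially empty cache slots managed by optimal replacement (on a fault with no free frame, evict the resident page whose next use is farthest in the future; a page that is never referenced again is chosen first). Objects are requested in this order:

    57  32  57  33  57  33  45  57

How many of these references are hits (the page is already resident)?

4

57 → miss, frames (57)
32 → miss, frames (57 32)
57 → hit
33 → miss, frames (57 32 33)
57 → hit
33 → hit
45 → miss, evict 33, frames (57 32 45)
57 → hit
Hits: 4.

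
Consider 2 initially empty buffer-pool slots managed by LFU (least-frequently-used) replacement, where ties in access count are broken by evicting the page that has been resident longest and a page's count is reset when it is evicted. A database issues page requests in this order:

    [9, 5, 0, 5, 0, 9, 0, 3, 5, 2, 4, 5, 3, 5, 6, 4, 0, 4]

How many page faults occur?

9 -> fault, frames (9)
5 -> fault, frames (9 5)
0 -> fault, evict 9, frames (5 0)
5 -> hit
0 -> hit
9 -> fault, evict 5, frames (0 9)
0 -> hit
3 -> fault, evict 9, frames (0 3)
5 -> fault, evict 3, frames (0 5)
2 -> fault, evict 5, frames (0 2)
4 -> fault, evict 2, frames (0 4)
5 -> fault, evict 4, frames (0 5)
3 -> fault, evict 5, frames (0 3)
5 -> fault, evict 3, frames (0 5)
6 -> fault, evict 5, frames (0 6)
4 -> fault, evict 6, frames (0 4)
0 -> hit
4 -> hit
Page faults: 13.

13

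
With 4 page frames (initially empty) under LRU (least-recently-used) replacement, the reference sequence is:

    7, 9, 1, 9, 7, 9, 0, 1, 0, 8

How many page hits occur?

5

7 -> fault, frames {7}
9 -> fault, frames {7,9}
1 -> fault, frames {7,9,1}
9 -> hit
7 -> hit
9 -> hit
0 -> fault, frames {1,7,9,0}
1 -> hit
0 -> hit
8 -> fault, evict 7, frames {9,1,0,8}
Hits: 5.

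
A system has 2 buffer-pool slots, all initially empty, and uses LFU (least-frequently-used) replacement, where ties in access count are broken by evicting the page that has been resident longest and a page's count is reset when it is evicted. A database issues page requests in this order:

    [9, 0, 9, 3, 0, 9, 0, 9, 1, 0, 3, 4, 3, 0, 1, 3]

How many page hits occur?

9 -> miss, frames (9)
0 -> miss, frames (9 0)
9 -> hit
3 -> miss, evict 0, frames (9 3)
0 -> miss, evict 3, frames (9 0)
9 -> hit
0 -> hit
9 -> hit
1 -> miss, evict 0, frames (9 1)
0 -> miss, evict 1, frames (9 0)
3 -> miss, evict 0, frames (9 3)
4 -> miss, evict 3, frames (9 4)
3 -> miss, evict 4, frames (9 3)
0 -> miss, evict 3, frames (9 0)
1 -> miss, evict 0, frames (9 1)
3 -> miss, evict 1, frames (9 3)
Hits: 4.

4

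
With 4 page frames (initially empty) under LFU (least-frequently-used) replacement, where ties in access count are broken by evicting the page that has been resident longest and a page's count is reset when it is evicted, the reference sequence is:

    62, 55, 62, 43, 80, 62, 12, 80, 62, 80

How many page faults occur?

62: miss, frames [62]
55: miss, frames [62, 55]
62: hit
43: miss, frames [62, 55, 43]
80: miss, frames [62, 55, 43, 80]
62: hit
12: miss, evict 55, frames [62, 43, 80, 12]
80: hit
62: hit
80: hit
Page faults: 5.

5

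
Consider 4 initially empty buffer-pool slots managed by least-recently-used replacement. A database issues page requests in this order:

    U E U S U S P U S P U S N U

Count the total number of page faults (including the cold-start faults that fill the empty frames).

5

U: fault, frames {U}
E: fault, frames {U,E}
U: hit
S: fault, frames {E,U,S}
U: hit
S: hit
P: fault, frames {E,U,S,P}
U: hit
S: hit
P: hit
U: hit
S: hit
N: fault, evict E, frames {P,U,S,N}
U: hit
Page faults: 5.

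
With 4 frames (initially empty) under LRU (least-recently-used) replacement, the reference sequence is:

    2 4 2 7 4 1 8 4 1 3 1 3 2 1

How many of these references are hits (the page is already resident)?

7

2: fault, frames [2]
4: fault, frames [2, 4]
2: hit
7: fault, frames [4, 2, 7]
4: hit
1: fault, frames [2, 7, 4, 1]
8: fault, evict 2, frames [7, 4, 1, 8]
4: hit
1: hit
3: fault, evict 7, frames [8, 4, 1, 3]
1: hit
3: hit
2: fault, evict 8, frames [4, 1, 3, 2]
1: hit
Hits: 7.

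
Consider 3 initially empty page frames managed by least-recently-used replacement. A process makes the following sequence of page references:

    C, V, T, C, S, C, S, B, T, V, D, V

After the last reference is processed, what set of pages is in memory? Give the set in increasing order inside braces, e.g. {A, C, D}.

{D, T, V}

C -> fault, frames [C]
V -> fault, frames [C, V]
T -> fault, frames [C, V, T]
C -> hit
S -> fault, evict V, frames [T, C, S]
C -> hit
S -> hit
B -> fault, evict T, frames [C, S, B]
T -> fault, evict C, frames [S, B, T]
V -> fault, evict S, frames [B, T, V]
D -> fault, evict B, frames [T, V, D]
V -> hit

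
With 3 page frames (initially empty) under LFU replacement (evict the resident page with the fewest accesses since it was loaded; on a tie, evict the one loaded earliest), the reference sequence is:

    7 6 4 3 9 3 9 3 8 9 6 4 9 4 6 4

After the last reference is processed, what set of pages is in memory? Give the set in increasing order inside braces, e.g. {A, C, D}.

{3, 4, 9}

7 -> miss, frames [7]
6 -> miss, frames [7, 6]
4 -> miss, frames [7, 6, 4]
3 -> miss, evict 7, frames [6, 4, 3]
9 -> miss, evict 6, frames [4, 3, 9]
3 -> hit
9 -> hit
3 -> hit
8 -> miss, evict 4, frames [3, 9, 8]
9 -> hit
6 -> miss, evict 8, frames [3, 9, 6]
4 -> miss, evict 6, frames [3, 9, 4]
9 -> hit
4 -> hit
6 -> miss, evict 4, frames [3, 9, 6]
4 -> miss, evict 6, frames [3, 9, 4]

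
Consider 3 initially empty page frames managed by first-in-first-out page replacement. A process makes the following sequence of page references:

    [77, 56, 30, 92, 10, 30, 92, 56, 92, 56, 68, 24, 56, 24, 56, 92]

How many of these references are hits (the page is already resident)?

7

77 -> fault, frames [77]
56 -> fault, frames [77, 56]
30 -> fault, frames [77, 56, 30]
92 -> fault, evict 77, frames [56, 30, 92]
10 -> fault, evict 56, frames [30, 92, 10]
30 -> hit
92 -> hit
56 -> fault, evict 30, frames [92, 10, 56]
92 -> hit
56 -> hit
68 -> fault, evict 92, frames [10, 56, 68]
24 -> fault, evict 10, frames [56, 68, 24]
56 -> hit
24 -> hit
56 -> hit
92 -> fault, evict 56, frames [68, 24, 92]
Hits: 7.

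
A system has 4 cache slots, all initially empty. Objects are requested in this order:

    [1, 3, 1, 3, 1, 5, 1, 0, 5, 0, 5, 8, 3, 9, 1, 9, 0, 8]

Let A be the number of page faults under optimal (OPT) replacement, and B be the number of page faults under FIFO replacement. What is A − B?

Under OPT: F F . . . F . F . . . F . F . . . . → 6 faults.
Under FIFO: F F . . . F . F . . . F . F F . . . → 7 faults.
A − B = 6 − 7 = -1.

-1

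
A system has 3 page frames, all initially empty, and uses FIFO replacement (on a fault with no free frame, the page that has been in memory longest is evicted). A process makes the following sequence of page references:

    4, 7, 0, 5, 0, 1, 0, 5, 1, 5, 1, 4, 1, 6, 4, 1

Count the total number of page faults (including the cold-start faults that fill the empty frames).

7

4 -> miss, frames {4}
7 -> miss, frames {4,7}
0 -> miss, frames {4,7,0}
5 -> miss, evict 4, frames {7,0,5}
0 -> hit
1 -> miss, evict 7, frames {0,5,1}
0 -> hit
5 -> hit
1 -> hit
5 -> hit
1 -> hit
4 -> miss, evict 0, frames {5,1,4}
1 -> hit
6 -> miss, evict 5, frames {1,4,6}
4 -> hit
1 -> hit
Page faults: 7.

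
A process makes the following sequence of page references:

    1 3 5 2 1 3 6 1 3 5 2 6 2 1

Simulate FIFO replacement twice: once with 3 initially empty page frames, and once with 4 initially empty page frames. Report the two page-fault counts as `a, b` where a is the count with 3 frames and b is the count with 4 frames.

3 frames: F F F F F F F . . F F . . F → 10 faults.
4 frames: F F F F . . F F F F F F . F → 11 faults.
11 > 10: adding a frame increased faults — Belady's anomaly.

10, 11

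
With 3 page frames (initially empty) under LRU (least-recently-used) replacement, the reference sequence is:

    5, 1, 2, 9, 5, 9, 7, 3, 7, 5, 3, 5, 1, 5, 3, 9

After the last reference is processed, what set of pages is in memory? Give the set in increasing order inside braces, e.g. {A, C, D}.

{3, 5, 9}

5 -> miss, frames [5]
1 -> miss, frames [5, 1]
2 -> miss, frames [5, 1, 2]
9 -> miss, evict 5, frames [1, 2, 9]
5 -> miss, evict 1, frames [2, 9, 5]
9 -> hit
7 -> miss, evict 2, frames [5, 9, 7]
3 -> miss, evict 5, frames [9, 7, 3]
7 -> hit
5 -> miss, evict 9, frames [3, 7, 5]
3 -> hit
5 -> hit
1 -> miss, evict 7, frames [3, 5, 1]
5 -> hit
3 -> hit
9 -> miss, evict 1, frames [5, 3, 9]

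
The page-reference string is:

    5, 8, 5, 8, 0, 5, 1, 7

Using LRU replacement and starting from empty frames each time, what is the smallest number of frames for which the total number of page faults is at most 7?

2

f=1: 8 faults
f=2: 6 faults
f=3: 5 faults
f=4: 5 faults
f=5: 5 faults
Smallest f with faults ≤ 7 is 2.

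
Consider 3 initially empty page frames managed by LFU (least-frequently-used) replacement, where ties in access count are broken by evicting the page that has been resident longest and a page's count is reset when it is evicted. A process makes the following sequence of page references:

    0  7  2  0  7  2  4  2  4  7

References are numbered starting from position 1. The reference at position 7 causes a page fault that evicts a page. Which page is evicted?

0

pos 1: 0 → miss, frames [0]
pos 2: 7 → miss, frames [0, 7]
pos 3: 2 → miss, frames [0, 7, 2]
pos 4: 0 → hit
pos 5: 7 → hit
pos 6: 2 → hit
pos 7: 4 → miss, evict 0, frames [7, 2, 4]
At position 7, page 0 is evicted.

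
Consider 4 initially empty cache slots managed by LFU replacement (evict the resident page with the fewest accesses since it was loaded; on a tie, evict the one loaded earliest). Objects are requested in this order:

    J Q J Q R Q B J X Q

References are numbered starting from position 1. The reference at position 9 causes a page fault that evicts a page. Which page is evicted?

R

pos 1: J -> fault, frames [J]
pos 2: Q -> fault, frames [J, Q]
pos 3: J -> hit
pos 4: Q -> hit
pos 5: R -> fault, frames [J, Q, R]
pos 6: Q -> hit
pos 7: B -> fault, frames [J, Q, R, B]
pos 8: J -> hit
pos 9: X -> fault, evict R, frames [J, Q, B, X]
At position 9, page R is evicted.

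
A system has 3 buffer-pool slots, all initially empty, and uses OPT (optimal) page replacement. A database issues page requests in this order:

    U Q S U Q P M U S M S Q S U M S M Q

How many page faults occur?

U → fault, frames [U]
Q → fault, frames [U, Q]
S → fault, frames [U, Q, S]
U → hit
Q → hit
P → fault, evict Q, frames [U, S, P]
M → fault, evict P, frames [U, S, M]
U → hit
S → hit
M → hit
S → hit
Q → fault, evict M, frames [U, S, Q]
S → hit
U → hit
M → fault, evict U, frames [S, Q, M]
S → hit
M → hit
Q → hit
Page faults: 7.

7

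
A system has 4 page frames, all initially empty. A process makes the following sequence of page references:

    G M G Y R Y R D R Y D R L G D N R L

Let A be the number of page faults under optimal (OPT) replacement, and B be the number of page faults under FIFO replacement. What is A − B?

-2

Under OPT: F F . F F . . F . . . . F . . F . . → 7 faults.
Under FIFO: F F . F F . . F . . . . F F . F F . → 9 faults.
A − B = 7 − 9 = -2.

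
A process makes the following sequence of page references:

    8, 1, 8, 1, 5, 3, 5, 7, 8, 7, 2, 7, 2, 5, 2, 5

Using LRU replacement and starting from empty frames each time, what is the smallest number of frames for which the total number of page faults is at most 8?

2

f=1: 16 faults
f=2: 8 faults
f=3: 8 faults
f=4: 7 faults
f=5: 6 faults
f=6: 6 faults
Smallest f with faults ≤ 8 is 2.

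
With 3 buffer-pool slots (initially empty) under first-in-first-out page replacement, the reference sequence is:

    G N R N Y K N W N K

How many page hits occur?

3

G: fault, frames {G}
N: fault, frames {G,N}
R: fault, frames {G,N,R}
N: hit
Y: fault, evict G, frames {N,R,Y}
K: fault, evict N, frames {R,Y,K}
N: fault, evict R, frames {Y,K,N}
W: fault, evict Y, frames {K,N,W}
N: hit
K: hit
Hits: 3.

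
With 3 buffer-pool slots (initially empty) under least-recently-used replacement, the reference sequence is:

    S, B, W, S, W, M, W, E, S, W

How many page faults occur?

S → miss, frames {S}
B → miss, frames {S,B}
W → miss, frames {S,B,W}
S → hit
W → hit
M → miss, evict B, frames {S,W,M}
W → hit
E → miss, evict S, frames {M,W,E}
S → miss, evict M, frames {W,E,S}
W → hit
Page faults: 6.

6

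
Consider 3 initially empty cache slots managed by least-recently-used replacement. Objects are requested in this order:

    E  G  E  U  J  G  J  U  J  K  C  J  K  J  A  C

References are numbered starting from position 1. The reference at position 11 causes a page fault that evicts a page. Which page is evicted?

pos 1: E -> fault, frames {E}
pos 2: G -> fault, frames {E,G}
pos 3: E -> hit
pos 4: U -> fault, frames {G,E,U}
pos 5: J -> fault, evict G, frames {E,U,J}
pos 6: G -> fault, evict E, frames {U,J,G}
pos 7: J -> hit
pos 8: U -> hit
pos 9: J -> hit
pos 10: K -> fault, evict G, frames {U,J,K}
pos 11: C -> fault, evict U, frames {J,K,C}
At position 11, page U is evicted.

U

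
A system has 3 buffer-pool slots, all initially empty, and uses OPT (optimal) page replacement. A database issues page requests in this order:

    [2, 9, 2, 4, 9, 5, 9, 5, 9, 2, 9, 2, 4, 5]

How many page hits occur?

9

2: miss, frames {2}
9: miss, frames {2,9}
2: hit
4: miss, frames {2,9,4}
9: hit
5: miss, evict 4, frames {2,9,5}
9: hit
5: hit
9: hit
2: hit
9: hit
2: hit
4: miss, evict 9, frames {2,5,4}
5: hit
Hits: 9.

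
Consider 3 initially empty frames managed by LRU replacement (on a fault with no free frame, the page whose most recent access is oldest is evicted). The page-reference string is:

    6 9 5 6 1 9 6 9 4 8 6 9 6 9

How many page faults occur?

6 -> fault, frames {6}
9 -> fault, frames {6,9}
5 -> fault, frames {6,9,5}
6 -> hit
1 -> fault, evict 9, frames {5,6,1}
9 -> fault, evict 5, frames {6,1,9}
6 -> hit
9 -> hit
4 -> fault, evict 1, frames {6,9,4}
8 -> fault, evict 6, frames {9,4,8}
6 -> fault, evict 9, frames {4,8,6}
9 -> fault, evict 4, frames {8,6,9}
6 -> hit
9 -> hit
Page faults: 9.

9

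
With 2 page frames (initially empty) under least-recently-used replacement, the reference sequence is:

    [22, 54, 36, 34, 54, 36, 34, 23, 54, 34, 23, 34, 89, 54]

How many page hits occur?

1

22 → miss, frames (22)
54 → miss, frames (22 54)
36 → miss, evict 22, frames (54 36)
34 → miss, evict 54, frames (36 34)
54 → miss, evict 36, frames (34 54)
36 → miss, evict 34, frames (54 36)
34 → miss, evict 54, frames (36 34)
23 → miss, evict 36, frames (34 23)
54 → miss, evict 34, frames (23 54)
34 → miss, evict 23, frames (54 34)
23 → miss, evict 54, frames (34 23)
34 → hit
89 → miss, evict 23, frames (34 89)
54 → miss, evict 34, frames (89 54)
Hits: 1.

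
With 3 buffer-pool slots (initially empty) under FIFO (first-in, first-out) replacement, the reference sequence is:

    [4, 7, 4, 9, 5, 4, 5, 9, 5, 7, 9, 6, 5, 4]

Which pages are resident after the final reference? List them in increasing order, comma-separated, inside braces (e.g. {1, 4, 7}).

{4, 5, 6}

4 → miss, frames (4)
7 → miss, frames (4 7)
4 → hit
9 → miss, frames (4 7 9)
5 → miss, evict 4, frames (7 9 5)
4 → miss, evict 7, frames (9 5 4)
5 → hit
9 → hit
5 → hit
7 → miss, evict 9, frames (5 4 7)
9 → miss, evict 5, frames (4 7 9)
6 → miss, evict 4, frames (7 9 6)
5 → miss, evict 7, frames (9 6 5)
4 → miss, evict 9, frames (6 5 4)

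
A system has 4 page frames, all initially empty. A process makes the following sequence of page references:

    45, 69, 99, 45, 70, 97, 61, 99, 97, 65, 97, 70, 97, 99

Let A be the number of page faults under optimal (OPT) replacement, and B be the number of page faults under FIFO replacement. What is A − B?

Under OPT: F F F . F F F . . F . . . . → 7 faults.
Under FIFO: F F F . F F F . . F . . . F → 8 faults.
A − B = 7 − 8 = -1.

-1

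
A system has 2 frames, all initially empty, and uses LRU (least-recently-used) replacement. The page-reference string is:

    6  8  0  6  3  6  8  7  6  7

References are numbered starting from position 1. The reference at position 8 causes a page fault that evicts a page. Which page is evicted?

pos 1: 6 -> fault, frames {6}
pos 2: 8 -> fault, frames {6,8}
pos 3: 0 -> fault, evict 6, frames {8,0}
pos 4: 6 -> fault, evict 8, frames {0,6}
pos 5: 3 -> fault, evict 0, frames {6,3}
pos 6: 6 -> hit
pos 7: 8 -> fault, evict 3, frames {6,8}
pos 8: 7 -> fault, evict 6, frames {8,7}
At position 8, page 6 is evicted.

6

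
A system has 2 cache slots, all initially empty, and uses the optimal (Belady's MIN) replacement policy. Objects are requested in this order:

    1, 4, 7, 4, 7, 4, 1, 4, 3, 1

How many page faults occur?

5

1: fault, frames [1]
4: fault, frames [1, 4]
7: fault, evict 1, frames [4, 7]
4: hit
7: hit
4: hit
1: fault, evict 7, frames [4, 1]
4: hit
3: fault, evict 4, frames [1, 3]
1: hit
Page faults: 5.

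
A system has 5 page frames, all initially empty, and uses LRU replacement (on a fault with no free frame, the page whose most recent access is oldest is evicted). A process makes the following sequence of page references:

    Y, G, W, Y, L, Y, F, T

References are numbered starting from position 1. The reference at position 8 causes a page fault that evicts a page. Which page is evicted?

G

pos 1: Y -> fault, frames (Y)
pos 2: G -> fault, frames (Y G)
pos 3: W -> fault, frames (Y G W)
pos 4: Y -> hit
pos 5: L -> fault, frames (G W Y L)
pos 6: Y -> hit
pos 7: F -> fault, frames (G W L Y F)
pos 8: T -> fault, evict G, frames (W L Y F T)
At position 8, page G is evicted.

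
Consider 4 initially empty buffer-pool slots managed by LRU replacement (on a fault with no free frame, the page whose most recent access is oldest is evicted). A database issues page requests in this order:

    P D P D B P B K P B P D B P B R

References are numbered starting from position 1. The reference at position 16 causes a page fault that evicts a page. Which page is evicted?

K

pos 1: P -> miss, frames [P]
pos 2: D -> miss, frames [P, D]
pos 3: P -> hit
pos 4: D -> hit
pos 5: B -> miss, frames [P, D, B]
pos 6: P -> hit
pos 7: B -> hit
pos 8: K -> miss, frames [D, P, B, K]
pos 9: P -> hit
pos 10: B -> hit
pos 11: P -> hit
pos 12: D -> hit
pos 13: B -> hit
pos 14: P -> hit
pos 15: B -> hit
pos 16: R -> miss, evict K, frames [D, P, B, R]
At position 16, page K is evicted.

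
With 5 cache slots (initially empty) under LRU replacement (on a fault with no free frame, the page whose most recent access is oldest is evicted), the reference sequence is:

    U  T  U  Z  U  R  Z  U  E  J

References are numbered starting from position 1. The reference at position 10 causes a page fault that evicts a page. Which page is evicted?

pos 1: U -> fault, frames {U}
pos 2: T -> fault, frames {U,T}
pos 3: U -> hit
pos 4: Z -> fault, frames {T,U,Z}
pos 5: U -> hit
pos 6: R -> fault, frames {T,Z,U,R}
pos 7: Z -> hit
pos 8: U -> hit
pos 9: E -> fault, frames {T,R,Z,U,E}
pos 10: J -> fault, evict T, frames {R,Z,U,E,J}
At position 10, page T is evicted.

T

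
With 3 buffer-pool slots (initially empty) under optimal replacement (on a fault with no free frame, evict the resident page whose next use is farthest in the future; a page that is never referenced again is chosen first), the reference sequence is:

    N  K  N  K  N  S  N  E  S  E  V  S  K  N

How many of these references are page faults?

6

N → fault, frames [N]
K → fault, frames [N, K]
N → hit
K → hit
N → hit
S → fault, frames [N, K, S]
N → hit
E → fault, evict N, frames [K, S, E]
S → hit
E → hit
V → fault, evict E, frames [K, S, V]
S → hit
K → hit
N → fault, evict V, frames [K, S, N]
Page faults: 6.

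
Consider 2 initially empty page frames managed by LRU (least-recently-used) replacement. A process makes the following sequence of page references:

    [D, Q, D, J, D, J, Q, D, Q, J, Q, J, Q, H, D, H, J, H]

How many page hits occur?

9

D: miss, frames {D}
Q: miss, frames {D,Q}
D: hit
J: miss, evict Q, frames {D,J}
D: hit
J: hit
Q: miss, evict D, frames {J,Q}
D: miss, evict J, frames {Q,D}
Q: hit
J: miss, evict D, frames {Q,J}
Q: hit
J: hit
Q: hit
H: miss, evict J, frames {Q,H}
D: miss, evict Q, frames {H,D}
H: hit
J: miss, evict D, frames {H,J}
H: hit
Hits: 9.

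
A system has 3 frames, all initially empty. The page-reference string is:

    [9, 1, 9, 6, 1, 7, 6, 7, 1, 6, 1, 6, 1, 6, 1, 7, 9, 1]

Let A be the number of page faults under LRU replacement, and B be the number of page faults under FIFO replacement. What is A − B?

Under LRU: F F . F . F . . . . . . . . . . F . → 5 faults.
Under FIFO: F F . F . F . . . . . . . . . . F F → 6 faults.
A − B = 5 − 6 = -1.

-1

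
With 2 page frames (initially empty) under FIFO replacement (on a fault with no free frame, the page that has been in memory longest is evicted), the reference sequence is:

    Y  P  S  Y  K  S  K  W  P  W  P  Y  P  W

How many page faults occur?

Y: fault, frames {Y}
P: fault, frames {Y,P}
S: fault, evict Y, frames {P,S}
Y: fault, evict P, frames {S,Y}
K: fault, evict S, frames {Y,K}
S: fault, evict Y, frames {K,S}
K: hit
W: fault, evict K, frames {S,W}
P: fault, evict S, frames {W,P}
W: hit
P: hit
Y: fault, evict W, frames {P,Y}
P: hit
W: fault, evict P, frames {Y,W}
Page faults: 10.

10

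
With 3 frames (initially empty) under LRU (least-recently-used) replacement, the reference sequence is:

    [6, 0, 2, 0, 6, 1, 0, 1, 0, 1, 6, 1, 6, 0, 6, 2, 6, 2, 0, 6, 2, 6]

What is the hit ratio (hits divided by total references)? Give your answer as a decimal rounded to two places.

6: miss, frames [6]
0: miss, frames [6, 0]
2: miss, frames [6, 0, 2]
0: hit
6: hit
1: miss, evict 2, frames [0, 6, 1]
0: hit
1: hit
0: hit
1: hit
6: hit
1: hit
6: hit
0: hit
6: hit
2: miss, evict 1, frames [0, 6, 2]
6: hit
2: hit
0: hit
6: hit
2: hit
6: hit
Hits: 17 of 22 references → 17/22 = 0.7727.

0.77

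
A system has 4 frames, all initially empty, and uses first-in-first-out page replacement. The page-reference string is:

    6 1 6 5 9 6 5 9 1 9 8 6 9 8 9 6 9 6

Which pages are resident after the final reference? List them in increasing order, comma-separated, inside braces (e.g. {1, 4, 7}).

{5, 6, 8, 9}

6 -> miss, frames {6}
1 -> miss, frames {6,1}
6 -> hit
5 -> miss, frames {6,1,5}
9 -> miss, frames {6,1,5,9}
6 -> hit
5 -> hit
9 -> hit
1 -> hit
9 -> hit
8 -> miss, evict 6, frames {1,5,9,8}
6 -> miss, evict 1, frames {5,9,8,6}
9 -> hit
8 -> hit
9 -> hit
6 -> hit
9 -> hit
6 -> hit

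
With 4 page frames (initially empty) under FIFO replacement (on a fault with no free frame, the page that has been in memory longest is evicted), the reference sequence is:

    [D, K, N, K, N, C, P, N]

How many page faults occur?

D -> fault, frames (D)
K -> fault, frames (D K)
N -> fault, frames (D K N)
K -> hit
N -> hit
C -> fault, frames (D K N C)
P -> fault, evict D, frames (K N C P)
N -> hit
Page faults: 5.

5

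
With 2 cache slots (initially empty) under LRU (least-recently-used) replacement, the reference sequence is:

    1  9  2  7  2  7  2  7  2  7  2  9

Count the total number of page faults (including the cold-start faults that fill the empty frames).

1 -> miss, frames (1)
9 -> miss, frames (1 9)
2 -> miss, evict 1, frames (9 2)
7 -> miss, evict 9, frames (2 7)
2 -> hit
7 -> hit
2 -> hit
7 -> hit
2 -> hit
7 -> hit
2 -> hit
9 -> miss, evict 7, frames (2 9)
Page faults: 5.

5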